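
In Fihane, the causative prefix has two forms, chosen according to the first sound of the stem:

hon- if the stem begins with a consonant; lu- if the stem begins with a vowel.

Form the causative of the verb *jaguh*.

honjaguh

Since the first sound of *jaguh* is /j/ (a consonant), it takes hon-, giving *honjaguh*.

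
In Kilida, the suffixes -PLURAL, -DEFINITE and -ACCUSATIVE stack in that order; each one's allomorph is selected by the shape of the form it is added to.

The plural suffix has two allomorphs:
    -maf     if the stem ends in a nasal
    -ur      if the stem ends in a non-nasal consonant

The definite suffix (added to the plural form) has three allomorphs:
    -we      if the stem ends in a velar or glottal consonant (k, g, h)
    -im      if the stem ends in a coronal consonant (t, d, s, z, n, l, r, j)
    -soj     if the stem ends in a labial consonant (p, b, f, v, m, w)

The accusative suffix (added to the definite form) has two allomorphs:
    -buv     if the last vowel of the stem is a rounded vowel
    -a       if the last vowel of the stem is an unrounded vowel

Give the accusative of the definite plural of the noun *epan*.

Since the final consonant of *epan* is /n/ (a nasal), it takes -maf, giving *epanmaf*.
The final consonant of the plural form *epanmaf* is /f/, which is labial, so the definite suffix is -soj, giving *epanmafsoj*.
The definite form *epanmafsoj*: last vowel = /o/, a rounded vowel → -buv → *epanmafsojbuv*.

epanmafsojbuv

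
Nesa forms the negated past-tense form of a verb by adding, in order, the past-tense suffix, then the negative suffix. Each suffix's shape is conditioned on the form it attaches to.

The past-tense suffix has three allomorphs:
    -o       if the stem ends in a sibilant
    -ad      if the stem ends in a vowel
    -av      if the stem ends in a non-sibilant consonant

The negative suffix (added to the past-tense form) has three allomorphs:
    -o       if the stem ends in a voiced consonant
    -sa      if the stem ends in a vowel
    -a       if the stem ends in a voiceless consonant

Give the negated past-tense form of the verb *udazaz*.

udazazosa

*udazaz* — final sound /z/ (a sibilant) → -o → *udazazo*.
The final sound of the past-tense form *udazazo* is /o/, which is a vowel, so the negative suffix is -sa, giving *udazazosa*.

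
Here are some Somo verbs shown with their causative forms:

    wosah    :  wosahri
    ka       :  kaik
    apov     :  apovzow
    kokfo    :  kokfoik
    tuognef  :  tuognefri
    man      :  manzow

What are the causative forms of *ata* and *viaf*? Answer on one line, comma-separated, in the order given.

ataik, viafri

The suffix is conditioned by the final sound: -ri when the stem ends in a voiceless consonant (*wosah*, *tuognef*); -zow when the stem ends in a voiced consonant (*apov*, *man*); -ik when the stem ends in a vowel (*ka*, *kokfo*).
*ata* — final sound /a/ (a vowel) → -ik → *ataik*.
Since the final sound of *viaf* is /f/ (a voiceless consonant), it takes -ri, giving *viafri*.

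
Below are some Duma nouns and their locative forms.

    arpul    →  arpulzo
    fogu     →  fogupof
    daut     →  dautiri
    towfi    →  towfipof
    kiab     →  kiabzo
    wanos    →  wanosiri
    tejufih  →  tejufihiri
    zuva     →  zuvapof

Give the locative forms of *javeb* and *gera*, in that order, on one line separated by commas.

The pattern is voicing of the final sound: -iri when the stem ends in a voiceless consonant (*daut*, *wanos*, *tejufih*); -zo when the stem ends in a voiced consonant (*arpul*, *kiab*); -pof when the stem ends in a vowel (*fogu*, *towfi*, *zuva*).
Since the final sound of *javeb* is /b/ (a voiced consonant), it takes -zo, giving *javebzo*.
The final sound of *gera* is /a/, which is a vowel, so the suffix is -pof, giving *gerapof*.

javebzo, gerapof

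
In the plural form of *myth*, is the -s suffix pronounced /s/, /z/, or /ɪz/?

/s/

The stem *myth* ends in a voiceless non-sibilant consonant.
The plural suffix surfaces as /ɪz/ after sibilants, /s/ after other voiceless consonants, and /z/ after other voiced sounds.
So the plural -s on *myth* is pronounced /s/.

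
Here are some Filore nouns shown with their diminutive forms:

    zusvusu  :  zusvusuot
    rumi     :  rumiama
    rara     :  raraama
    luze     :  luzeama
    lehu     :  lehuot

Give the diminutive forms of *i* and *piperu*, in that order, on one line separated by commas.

iama, piperuot

The suffix is conditioned by the last vowel: -ot when the last vowel of the stem is a rounded vowel (*zusvusu*, *lehu*); -ama when the last vowel of the stem is an unrounded vowel (*rumi*, *rara*, *luze*).
*i* — last vowel /i/ (an unrounded vowel) → -ama → *iama*.
The last vowel of *piperu* is /u/, which is a rounded vowel, so the suffix is -ot, giving *piperuot*.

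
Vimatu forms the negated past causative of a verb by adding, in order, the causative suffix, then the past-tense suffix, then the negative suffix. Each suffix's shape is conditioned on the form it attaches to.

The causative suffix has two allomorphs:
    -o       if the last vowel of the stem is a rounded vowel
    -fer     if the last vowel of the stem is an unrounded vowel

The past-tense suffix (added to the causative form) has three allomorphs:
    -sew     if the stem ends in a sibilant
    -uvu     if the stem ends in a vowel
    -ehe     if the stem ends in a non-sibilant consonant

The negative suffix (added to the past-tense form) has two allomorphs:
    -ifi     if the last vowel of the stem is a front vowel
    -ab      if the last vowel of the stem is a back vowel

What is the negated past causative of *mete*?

metefereheifi

The last vowel of *mete* is /e/, which is an unrounded vowel, so the causative suffix is -fer, giving *metefer*.
The causative form *metefer*: final sound = /r/, a non-sibilant consonant → -ehe → *meteferehe*.
Since the last vowel of the past-tense form *meteferehe* is /e/ (a front vowel), it takes -ifi, giving *metefereheifi*.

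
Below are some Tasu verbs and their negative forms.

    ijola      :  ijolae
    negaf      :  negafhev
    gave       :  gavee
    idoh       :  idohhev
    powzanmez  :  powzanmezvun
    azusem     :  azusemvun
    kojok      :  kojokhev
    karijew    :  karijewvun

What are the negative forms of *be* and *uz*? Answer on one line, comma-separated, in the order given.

bee, uzvun

The pattern is voicing of the final sound: -hev when the stem ends in a voiceless consonant (*negaf*, *idoh*, *kojok*); -vun when the stem ends in a voiced consonant (*powzanmez*, *azusem*, *karijew*); -e when the stem ends in a vowel (*ijola*, *gave*).
*be* — final sound /e/ (a vowel) → -e → *bee*.
The final sound of *uz* is /z/, which is a voiced consonant, so the suffix is -vun, giving *uzvun*.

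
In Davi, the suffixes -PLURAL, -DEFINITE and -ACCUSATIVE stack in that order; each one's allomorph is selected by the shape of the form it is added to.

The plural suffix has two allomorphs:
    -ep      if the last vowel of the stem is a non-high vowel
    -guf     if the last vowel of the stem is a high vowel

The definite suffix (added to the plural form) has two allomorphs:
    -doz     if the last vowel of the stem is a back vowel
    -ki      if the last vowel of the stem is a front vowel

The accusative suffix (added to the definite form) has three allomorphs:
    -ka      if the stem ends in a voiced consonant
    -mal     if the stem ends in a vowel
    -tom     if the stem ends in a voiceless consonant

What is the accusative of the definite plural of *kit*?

Since the last vowel of *kit* is /i/ (a high vowel), it takes -guf, giving *kitguf*.
The plural form *kitguf*: last vowel = /u/, a back vowel → -doz → *kitgufdoz*.
The final sound of the definite form *kitgufdoz* is /z/, which is a voiced consonant, so the accusative suffix is -ka, giving *kitgufdozka*.

kitgufdozka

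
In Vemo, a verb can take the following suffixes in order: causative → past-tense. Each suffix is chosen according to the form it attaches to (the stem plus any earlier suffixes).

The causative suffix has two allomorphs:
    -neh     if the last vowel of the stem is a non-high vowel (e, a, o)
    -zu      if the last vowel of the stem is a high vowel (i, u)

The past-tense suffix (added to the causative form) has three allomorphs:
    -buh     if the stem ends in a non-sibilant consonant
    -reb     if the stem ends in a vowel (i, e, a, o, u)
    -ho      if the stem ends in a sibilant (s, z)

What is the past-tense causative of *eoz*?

*eoz* — last vowel /o/ (a non-high vowel) → -neh → *eozneh*.
The causative form *eozneh* — final sound /h/ (a non-sibilant consonant) → -buh → *eoznehbuh*.

eoznehbuh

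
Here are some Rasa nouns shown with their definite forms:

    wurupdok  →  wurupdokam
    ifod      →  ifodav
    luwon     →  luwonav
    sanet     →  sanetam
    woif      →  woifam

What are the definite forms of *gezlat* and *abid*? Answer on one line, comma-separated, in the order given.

The suffix is conditioned by the final consonant: -am when the stem ends in a voiceless consonant (*wurupdok*, *sanet*, *woif*); -av when the stem ends in a voiced consonant (*ifod*, *luwon*).
*gezlat* — final consonant /t/ (voiceless) → -am → *gezlatam*.
The final consonant of *abid* is /d/, which is voiced, so the suffix is -av, giving *abidav*.

gezlatam, abidav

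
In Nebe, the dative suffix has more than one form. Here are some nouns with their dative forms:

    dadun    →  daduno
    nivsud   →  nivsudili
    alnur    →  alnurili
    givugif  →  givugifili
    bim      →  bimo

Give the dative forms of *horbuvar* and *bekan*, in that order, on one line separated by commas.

The suffix is conditioned by the final consonant: -o when the stem ends in a nasal (*dadun*, *bim*); -ili when the stem ends in a non-nasal consonant (*nivsud*, *alnur*, *givugif*).
The final consonant of *horbuvar* is /r/, which is non-nasal, so the suffix is -ili, giving *horbuvarili*.
*bekan*: final consonant = /n/, a nasal → -o → *bekano*.

horbuvarili, bekano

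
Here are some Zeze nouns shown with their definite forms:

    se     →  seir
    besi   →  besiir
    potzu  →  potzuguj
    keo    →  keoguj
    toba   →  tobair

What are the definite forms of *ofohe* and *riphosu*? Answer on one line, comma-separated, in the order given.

ofoheir, riphosuguj

The suffix is conditioned by the last vowel: -guj when the last vowel of the stem is a rounded vowel (*potzu*, *keo*); -ir when the last vowel of the stem is an unrounded vowel (*se*, *besi*, *toba*).
The last vowel of *ofohe* is /e/, which is an unrounded vowel, so the suffix is -ir, giving *ofoheir*.
Since the last vowel of *riphosu* is /u/ (a rounded vowel), it takes -guj, giving *riphosuguj*.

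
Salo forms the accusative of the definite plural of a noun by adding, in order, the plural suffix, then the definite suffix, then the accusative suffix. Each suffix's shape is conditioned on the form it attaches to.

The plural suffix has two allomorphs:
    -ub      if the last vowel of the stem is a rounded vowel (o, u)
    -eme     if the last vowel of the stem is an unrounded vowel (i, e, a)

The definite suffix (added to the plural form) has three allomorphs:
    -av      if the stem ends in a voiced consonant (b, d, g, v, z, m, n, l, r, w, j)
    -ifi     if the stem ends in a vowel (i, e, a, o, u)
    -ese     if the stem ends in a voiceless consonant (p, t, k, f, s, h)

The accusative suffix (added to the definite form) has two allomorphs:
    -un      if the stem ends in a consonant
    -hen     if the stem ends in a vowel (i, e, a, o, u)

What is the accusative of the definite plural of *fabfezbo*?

*fabfezbo* — last vowel /o/ (a rounded vowel) → -ub → *fabfezboub*.
Since the final sound of the plural form *fabfezboub* is /b/ (a voiced consonant), it takes -av, giving *fabfezboubav*.
The final sound of the definite form *fabfezboubav* is /v/, which is a consonant, so the accusative suffix is -un, giving *fabfezboubavun*.

fabfezboubavun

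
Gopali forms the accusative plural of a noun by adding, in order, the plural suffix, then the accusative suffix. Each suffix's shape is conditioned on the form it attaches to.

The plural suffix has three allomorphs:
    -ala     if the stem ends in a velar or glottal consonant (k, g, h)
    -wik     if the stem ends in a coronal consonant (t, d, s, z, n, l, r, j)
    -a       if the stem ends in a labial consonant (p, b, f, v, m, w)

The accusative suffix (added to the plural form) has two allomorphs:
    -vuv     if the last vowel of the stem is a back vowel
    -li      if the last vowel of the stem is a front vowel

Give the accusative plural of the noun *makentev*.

*makentev*: final consonant = /v/, labial → -a → *makenteva*.
The plural form *makenteva*: last vowel = /a/, a back vowel → -vuv → *makentevavuv*.

makentevavuv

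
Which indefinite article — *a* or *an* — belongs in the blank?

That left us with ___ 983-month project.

a

The indefinite article is chosen by the initial *sound* of the following word, not its spelling.
The number *983* is spoken "nine hundred …", beginning with /naɪn/ — a consonant sound.
So the article is *a*: That left us with a 983-month project.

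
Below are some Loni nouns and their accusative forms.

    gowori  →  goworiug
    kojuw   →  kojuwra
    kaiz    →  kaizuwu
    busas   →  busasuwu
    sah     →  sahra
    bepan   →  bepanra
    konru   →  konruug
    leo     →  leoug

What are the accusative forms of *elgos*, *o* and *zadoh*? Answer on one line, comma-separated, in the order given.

elgosuwu, oug, zadohra

The alternation tracks the final sound of the stem — -uwu when the stem ends in a sibilant (*kaiz*, *busas*); -ra when the stem ends in a non-sibilant consonant (*kojuw*, *sah*, *bepan*); -ug when the stem ends in a vowel (*gowori*, *konru*, *leo*).
Since the final sound of *elgos* is /s/ (a sibilant), it takes -uwu, giving *elgosuwu*.
*o* — final sound /o/ (a vowel) → -ug → *oug*.
The final sound of *zadoh* is /h/, which is a non-sibilant consonant, so the suffix is -ra, giving *zadohra*.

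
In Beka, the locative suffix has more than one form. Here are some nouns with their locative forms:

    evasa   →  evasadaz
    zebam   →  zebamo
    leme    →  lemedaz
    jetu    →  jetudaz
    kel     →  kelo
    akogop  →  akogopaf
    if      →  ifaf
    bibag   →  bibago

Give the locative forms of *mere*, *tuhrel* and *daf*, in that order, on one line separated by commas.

meredaz, tuhrelo, dafaf

The alternation tracks the final sound of the stem — -af when the stem ends in a voiceless consonant (*akogop*, *if*); -o when the stem ends in a voiced consonant (*zebam*, *kel*, *bibag*); -daz when the stem ends in a vowel (*evasa*, *leme*, *jetu*).
Since the final sound of *mere* is /e/ (a vowel), it takes -daz, giving *meredaz*.
Since the final sound of *tuhrel* is /l/ (a voiced consonant), it takes -o, giving *tuhrelo*.
The final sound of *daf* is /f/, which is a voiceless consonant, so the suffix is -af, giving *dafaf*.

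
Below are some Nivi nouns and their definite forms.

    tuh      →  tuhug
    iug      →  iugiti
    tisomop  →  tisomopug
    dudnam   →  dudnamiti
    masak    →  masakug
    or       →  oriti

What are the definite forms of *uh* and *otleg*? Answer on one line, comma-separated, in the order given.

The suffix is conditioned by the final consonant: -ug when the stem ends in a voiceless consonant (*tuh*, *tisomop*, *masak*); -iti when the stem ends in a voiced consonant (*iug*, *dudnam*, *or*).
Since the final consonant of *uh* is /h/ (voiceless), it takes -ug, giving *uhug*.
*otleg*: final consonant = /g/, voiced → -iti → *otlegiti*.

uhug, otlegiti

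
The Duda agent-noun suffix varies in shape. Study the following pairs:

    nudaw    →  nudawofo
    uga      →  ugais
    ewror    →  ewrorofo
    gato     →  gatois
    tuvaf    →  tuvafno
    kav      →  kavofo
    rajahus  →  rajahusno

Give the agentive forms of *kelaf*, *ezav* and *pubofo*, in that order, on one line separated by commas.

Looking at the final sound of each stem: -no when the stem ends in a voiceless consonant (*tuvaf*, *rajahus*); -ofo when the stem ends in a voiced consonant (*nudaw*, *ewror*, *kav*); -is when the stem ends in a vowel (*uga*, *gato*).
*kelaf*: final sound = /f/, a voiceless consonant → -no → *kelafno*.
*ezav*: final sound = /v/, a voiced consonant → -ofo → *ezavofo*.
*pubofo* — final sound /o/ (a vowel) → -is → *pubofois*.

kelafno, ezavofo, pubofois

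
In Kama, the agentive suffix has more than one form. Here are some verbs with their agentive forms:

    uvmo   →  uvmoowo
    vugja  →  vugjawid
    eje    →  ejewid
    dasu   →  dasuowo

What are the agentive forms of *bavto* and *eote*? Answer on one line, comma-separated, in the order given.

The alternation tracks the last vowel of the stem — -owo when the last vowel of the stem is a rounded vowel (*uvmo*, *dasu*); -wid when the last vowel of the stem is an unrounded vowel (*vugja*, *eje*).
*bavto*: last vowel = /o/, a rounded vowel → -owo → *bavtoowo*.
*eote*: last vowel = /e/, an unrounded vowel → -wid → *eotewid*.

bavtoowo, eotewid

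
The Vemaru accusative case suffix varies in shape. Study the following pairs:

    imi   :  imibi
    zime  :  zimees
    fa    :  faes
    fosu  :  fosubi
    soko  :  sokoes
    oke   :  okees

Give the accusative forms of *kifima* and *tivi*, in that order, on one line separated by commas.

Looking at the last vowel of each stem: -bi when the last vowel of the stem is a high vowel (*imi*, *fosu*); -es when the last vowel of the stem is a non-high vowel (*zime*, *fa*, *soko*, *oke*).
The last vowel of *kifima* is /a/, which is a non-high vowel, so the suffix is -es, giving *kifimaes*.
*tivi* — last vowel /i/ (a high vowel) → -bi → *tivibi*.

kifimaes, tivibi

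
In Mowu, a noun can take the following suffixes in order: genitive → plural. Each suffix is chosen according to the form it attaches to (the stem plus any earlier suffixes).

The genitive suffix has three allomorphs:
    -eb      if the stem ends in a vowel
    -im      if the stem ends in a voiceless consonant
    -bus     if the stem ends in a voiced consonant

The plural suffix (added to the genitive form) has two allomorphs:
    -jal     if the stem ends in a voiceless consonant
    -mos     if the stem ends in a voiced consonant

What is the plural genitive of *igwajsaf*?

igwajsafimmos

Since the final sound of *igwajsaf* is /f/ (a voiceless consonant), it takes -im, giving *igwajsafim*.
The final consonant of the genitive form *igwajsafim* is /m/, which is voiced, so the plural suffix is -mos, giving *igwajsafimmos*.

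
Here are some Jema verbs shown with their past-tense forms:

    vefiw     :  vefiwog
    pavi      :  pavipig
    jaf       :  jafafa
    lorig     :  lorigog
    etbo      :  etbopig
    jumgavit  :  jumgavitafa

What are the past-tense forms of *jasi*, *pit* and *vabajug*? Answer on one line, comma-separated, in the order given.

The suffix is conditioned by the final sound: -afa when the stem ends in a voiceless consonant (*jaf*, *jumgavit*); -og when the stem ends in a voiced consonant (*vefiw*, *lorig*); -pig when the stem ends in a vowel (*pavi*, *etbo*).
The final sound of *jasi* is /i/, which is a vowel, so the suffix is -pig, giving *jasipig*.
The final sound of *pit* is /t/, which is a voiceless consonant, so the suffix is -afa, giving *pitafa*.
*vabajug*: final sound = /g/, a voiced consonant → -og → *vabajugog*.

jasipig, pitafa, vabajugog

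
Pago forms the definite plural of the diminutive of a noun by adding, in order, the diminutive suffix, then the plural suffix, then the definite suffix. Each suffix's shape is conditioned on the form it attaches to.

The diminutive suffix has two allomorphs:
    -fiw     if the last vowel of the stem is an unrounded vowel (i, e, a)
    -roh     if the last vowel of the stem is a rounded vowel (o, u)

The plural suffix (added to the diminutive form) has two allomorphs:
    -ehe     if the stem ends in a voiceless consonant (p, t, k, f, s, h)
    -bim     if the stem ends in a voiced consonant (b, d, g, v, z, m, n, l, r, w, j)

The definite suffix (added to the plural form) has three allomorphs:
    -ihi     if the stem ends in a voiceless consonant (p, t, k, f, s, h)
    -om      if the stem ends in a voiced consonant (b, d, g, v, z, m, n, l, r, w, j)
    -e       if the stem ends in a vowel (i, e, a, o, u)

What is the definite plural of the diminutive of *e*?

efiwbimom

The last vowel of *e* is /e/, which is an unrounded vowel, so the diminutive suffix is -fiw, giving *efiw*.
The final consonant of the diminutive form *efiw* is /w/, which is voiced, so the plural suffix is -bim, giving *efiwbim*.
The plural form *efiwbim* — final sound /m/ (a voiced consonant) → -om → *efiwbimom*.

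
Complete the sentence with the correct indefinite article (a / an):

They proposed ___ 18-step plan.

an

The indefinite article is chosen by the initial *sound* of the following word, not its spelling.
The number *18* is spoken "eighteen", beginning with /ˌeɪˈtiːn/ — a vowel sound.
So the article is *an*: They proposed an 18-step plan.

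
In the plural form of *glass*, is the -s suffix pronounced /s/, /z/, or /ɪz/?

The stem *glass* ends in a sibilant (/s, z, ʃ, ʒ, tʃ, dʒ/).
The plural suffix surfaces as /ɪz/ after sibilants, /s/ after other voiceless consonants, and /z/ after other voiced sounds.
So the plural -s on *glass* is pronounced /ɪz/.

/ɪz/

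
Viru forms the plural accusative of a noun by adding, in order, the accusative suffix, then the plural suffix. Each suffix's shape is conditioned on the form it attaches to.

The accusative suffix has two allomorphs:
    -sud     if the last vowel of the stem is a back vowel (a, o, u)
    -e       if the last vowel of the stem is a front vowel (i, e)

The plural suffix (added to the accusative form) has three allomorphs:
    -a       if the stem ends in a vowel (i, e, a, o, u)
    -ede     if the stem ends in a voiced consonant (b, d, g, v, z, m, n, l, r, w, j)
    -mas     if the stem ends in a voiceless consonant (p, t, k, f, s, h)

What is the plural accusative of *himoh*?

*himoh* — last vowel /o/ (a back vowel) → -sud → *himohsud*.
The accusative form *himohsud*: final sound = /d/, a voiced consonant → -ede → *himohsudede*.

himohsudede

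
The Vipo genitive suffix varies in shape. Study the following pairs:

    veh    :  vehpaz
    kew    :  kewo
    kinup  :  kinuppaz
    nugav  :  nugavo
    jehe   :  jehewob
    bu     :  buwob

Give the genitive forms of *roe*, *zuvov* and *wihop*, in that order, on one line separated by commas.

roewob, zuvovo, wihoppaz

Looking at the final sound of each stem: -paz when the stem ends in a voiceless consonant (*veh*, *kinup*); -o when the stem ends in a voiced consonant (*kew*, *nugav*); -wob when the stem ends in a vowel (*jehe*, *bu*).
The final sound of *roe* is /e/, which is a vowel, so the suffix is -wob, giving *roewob*.
The final sound of *zuvov* is /v/, which is a voiced consonant, so the suffix is -o, giving *zuvovo*.
*wihop* — final sound /p/ (a voiceless consonant) → -paz → *wihoppaz*.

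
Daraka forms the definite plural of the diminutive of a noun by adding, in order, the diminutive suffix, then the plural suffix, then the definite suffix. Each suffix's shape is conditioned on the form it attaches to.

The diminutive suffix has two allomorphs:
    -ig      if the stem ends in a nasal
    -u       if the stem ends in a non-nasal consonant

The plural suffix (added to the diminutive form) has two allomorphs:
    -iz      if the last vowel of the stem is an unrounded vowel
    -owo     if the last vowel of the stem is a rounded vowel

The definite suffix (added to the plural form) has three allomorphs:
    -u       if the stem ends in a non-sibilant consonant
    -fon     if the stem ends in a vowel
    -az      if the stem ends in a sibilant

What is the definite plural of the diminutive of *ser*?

seruowofon

*ser*: final consonant = /r/, non-nasal → -u → *seru*.
The diminutive form *seru* — last vowel /u/ (a rounded vowel) → -owo → *seruowo*.
The final sound of the plural form *seruowo* is /o/, which is a vowel, so the definite suffix is -fon, giving *seruowofon*.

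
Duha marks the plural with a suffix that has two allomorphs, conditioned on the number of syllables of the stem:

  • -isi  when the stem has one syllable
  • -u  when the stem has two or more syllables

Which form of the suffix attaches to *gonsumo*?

-u

With 3 syllables, *gonsumo* takes -u.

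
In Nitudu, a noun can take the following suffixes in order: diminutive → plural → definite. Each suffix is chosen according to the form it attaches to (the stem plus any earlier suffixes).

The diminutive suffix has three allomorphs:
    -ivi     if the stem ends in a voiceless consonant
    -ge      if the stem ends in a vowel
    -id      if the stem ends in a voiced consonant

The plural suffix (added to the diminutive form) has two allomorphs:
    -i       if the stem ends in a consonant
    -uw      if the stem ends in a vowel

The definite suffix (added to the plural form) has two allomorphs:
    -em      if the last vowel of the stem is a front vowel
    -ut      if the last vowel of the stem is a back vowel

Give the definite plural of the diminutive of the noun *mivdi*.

mivdigeuwut

The final sound of *mivdi* is /i/, which is a vowel, so the diminutive suffix is -ge, giving *mivdige*.
The final sound of the diminutive form *mivdige* is /e/, which is a vowel, so the plural suffix is -uw, giving *mivdigeuw*.
Since the last vowel of the plural form *mivdigeuw* is /u/ (a back vowel), it takes -ut, giving *mivdigeuwut*.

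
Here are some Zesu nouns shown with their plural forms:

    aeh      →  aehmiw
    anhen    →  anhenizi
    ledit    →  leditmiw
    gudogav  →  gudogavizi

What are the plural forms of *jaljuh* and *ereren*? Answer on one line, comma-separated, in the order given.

jaljuhmiw, ererenizi

The alternation tracks the final consonant of the stem — -miw when the stem ends in a voiceless consonant (*aeh*, *ledit*); -izi when the stem ends in a voiced consonant (*anhen*, *gudogav*).
*jaljuh*: final consonant = /h/, voiceless → -miw → *jaljuhmiw*.
The final consonant of *ereren* is /n/, which is voiced, so the suffix is -izi, giving *ererenizi*.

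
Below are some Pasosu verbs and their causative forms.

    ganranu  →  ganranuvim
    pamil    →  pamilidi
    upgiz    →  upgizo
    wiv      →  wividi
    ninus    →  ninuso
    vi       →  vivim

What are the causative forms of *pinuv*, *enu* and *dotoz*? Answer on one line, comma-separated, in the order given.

pinuvidi, enuvim, dotozo

The alternation tracks the final sound of the stem — -o when the stem ends in a sibilant (*upgiz*, *ninus*); -idi when the stem ends in a non-sibilant consonant (*pamil*, *wiv*); -vim when the stem ends in a vowel (*ganranu*, *vi*).
*pinuv* — final sound /v/ (a non-sibilant consonant) → -idi → *pinuvidi*.
*enu* — final sound /u/ (a vowel) → -vim → *enuvim*.
*dotoz* — final sound /z/ (a sibilant) → -o → *dotozo*.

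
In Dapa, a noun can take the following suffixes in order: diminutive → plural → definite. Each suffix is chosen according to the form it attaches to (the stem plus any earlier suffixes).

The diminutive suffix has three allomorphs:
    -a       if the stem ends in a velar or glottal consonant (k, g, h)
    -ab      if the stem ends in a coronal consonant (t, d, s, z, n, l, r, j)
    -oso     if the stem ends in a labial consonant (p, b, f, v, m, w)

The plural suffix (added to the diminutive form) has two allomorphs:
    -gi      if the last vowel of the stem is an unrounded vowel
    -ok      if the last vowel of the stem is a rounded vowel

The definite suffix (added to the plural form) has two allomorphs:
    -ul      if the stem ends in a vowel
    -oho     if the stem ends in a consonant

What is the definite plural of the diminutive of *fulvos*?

The final consonant of *fulvos* is /s/, which is coronal, so the diminutive suffix is -ab, giving *fulvosab*.
The diminutive form *fulvosab*: last vowel = /a/, an unrounded vowel → -gi → *fulvosabgi*.
The plural form *fulvosabgi* — final sound /i/ (a vowel) → -ul → *fulvosabgiul*.

fulvosabgiul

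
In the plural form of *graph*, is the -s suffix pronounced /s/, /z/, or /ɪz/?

/s/

The stem *graph* ends in a voiceless non-sibilant consonant.
The plural suffix surfaces as /ɪz/ after sibilants, /s/ after other voiceless consonants, and /z/ after other voiced sounds.
So the plural -s on *graph* is pronounced /s/.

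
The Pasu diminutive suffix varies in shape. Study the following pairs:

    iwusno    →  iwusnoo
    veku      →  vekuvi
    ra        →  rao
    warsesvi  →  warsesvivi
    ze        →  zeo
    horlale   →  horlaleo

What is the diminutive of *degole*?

degoleo

The pattern is height harmony: -vi when the last vowel of the stem is a high vowel (*veku*, *warsesvi*); -o when the last vowel of the stem is a non-high vowel (*iwusno*, *ra*, *ze*, *horlale*).
*degole* — last vowel /e/ (a non-high vowel) → -o → *degoleo*.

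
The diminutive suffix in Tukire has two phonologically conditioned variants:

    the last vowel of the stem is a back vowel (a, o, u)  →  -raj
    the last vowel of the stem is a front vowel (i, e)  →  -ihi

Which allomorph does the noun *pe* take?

-ihi

The last vowel of *pe* is /e/, which is a front vowel, so the suffix is -ihi.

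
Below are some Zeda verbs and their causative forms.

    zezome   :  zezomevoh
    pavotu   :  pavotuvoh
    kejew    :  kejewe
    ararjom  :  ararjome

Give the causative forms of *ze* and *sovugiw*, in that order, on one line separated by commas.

Looking at the final sound of each stem: -e when the stem ends in a consonant (*kejew*, *ararjom*); -voh when the stem ends in a vowel (*zezome*, *pavotu*).
Since the final sound of *ze* is /e/ (a vowel), it takes -voh, giving *zevoh*.
The final sound of *sovugiw* is /w/, which is a consonant, so the suffix is -e, giving *sovugiwe*.

zevoh, sovugiwe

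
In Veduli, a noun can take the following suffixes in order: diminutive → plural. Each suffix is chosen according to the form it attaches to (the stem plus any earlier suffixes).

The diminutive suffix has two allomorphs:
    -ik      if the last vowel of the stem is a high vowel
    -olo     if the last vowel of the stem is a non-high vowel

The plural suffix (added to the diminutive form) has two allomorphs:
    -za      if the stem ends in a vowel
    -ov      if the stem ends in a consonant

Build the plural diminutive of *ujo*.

ujooloza

Since the last vowel of *ujo* is /o/ (a non-high vowel), it takes -olo, giving *ujoolo*.
Since the final sound of the diminutive form *ujoolo* is /o/ (a vowel), it takes -za, giving *ujooloza*.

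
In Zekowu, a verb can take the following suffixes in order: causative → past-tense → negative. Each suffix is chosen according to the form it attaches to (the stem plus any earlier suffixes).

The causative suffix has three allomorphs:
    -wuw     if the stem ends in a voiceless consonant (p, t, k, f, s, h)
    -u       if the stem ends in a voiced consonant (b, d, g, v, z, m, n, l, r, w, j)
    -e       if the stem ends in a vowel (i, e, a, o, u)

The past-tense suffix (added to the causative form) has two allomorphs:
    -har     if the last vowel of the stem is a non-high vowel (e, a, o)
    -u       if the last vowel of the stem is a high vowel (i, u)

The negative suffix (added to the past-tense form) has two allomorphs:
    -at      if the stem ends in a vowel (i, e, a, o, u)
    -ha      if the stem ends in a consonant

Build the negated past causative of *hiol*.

hioluuat

The final sound of *hiol* is /l/, which is a voiced consonant, so the causative suffix is -u, giving *hiolu*.
The causative form *hiolu* — last vowel /u/ (a high vowel) → -u → *hioluu*.
The past-tense form *hioluu*: final sound = /u/, a vowel → -at → *hioluuat*.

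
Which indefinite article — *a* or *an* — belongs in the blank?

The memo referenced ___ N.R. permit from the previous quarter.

The indefinite article is chosen by the initial *sound* of the following word, not its spelling.
The initialism *N.R.* is read letter by letter; the first letter, N, is pronounced /ɛn/, which begins with a vowel sound.
So the article is *an*: The memo referenced an N.R. permit from the previous quarter.

an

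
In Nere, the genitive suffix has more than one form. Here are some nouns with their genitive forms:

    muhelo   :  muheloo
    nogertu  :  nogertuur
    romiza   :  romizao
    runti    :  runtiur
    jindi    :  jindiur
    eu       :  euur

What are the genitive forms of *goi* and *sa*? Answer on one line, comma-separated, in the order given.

goiur, sao

The suffix is conditioned by the last vowel: -ur when the last vowel of the stem is a high vowel (*nogertu*, *runti*, *jindi*, *eu*); -o when the last vowel of the stem is a non-high vowel (*muhelo*, *romiza*).
*goi*: last vowel = /i/, a high vowel → -ur → *goiur*.
*sa* — last vowel /a/ (a non-high vowel) → -o → *sao*.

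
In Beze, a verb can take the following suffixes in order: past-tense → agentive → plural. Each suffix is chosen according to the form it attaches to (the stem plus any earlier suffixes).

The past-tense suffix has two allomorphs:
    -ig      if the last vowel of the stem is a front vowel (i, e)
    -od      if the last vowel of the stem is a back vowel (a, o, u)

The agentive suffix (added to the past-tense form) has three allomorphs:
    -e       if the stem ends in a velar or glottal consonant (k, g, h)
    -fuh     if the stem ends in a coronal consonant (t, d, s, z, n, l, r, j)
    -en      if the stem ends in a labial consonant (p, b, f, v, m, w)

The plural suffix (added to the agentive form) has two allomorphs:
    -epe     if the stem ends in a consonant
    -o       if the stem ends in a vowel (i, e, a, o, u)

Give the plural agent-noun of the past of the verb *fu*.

*fu*: last vowel = /u/, a back vowel → -od → *fuod*.
The past-tense form *fuod* — final consonant /d/ (coronal) → -fuh → *fuodfuh*.
Since the final sound of the agentive form *fuodfuh* is /h/ (a consonant), it takes -epe, giving *fuodfuhepe*.

fuodfuhepe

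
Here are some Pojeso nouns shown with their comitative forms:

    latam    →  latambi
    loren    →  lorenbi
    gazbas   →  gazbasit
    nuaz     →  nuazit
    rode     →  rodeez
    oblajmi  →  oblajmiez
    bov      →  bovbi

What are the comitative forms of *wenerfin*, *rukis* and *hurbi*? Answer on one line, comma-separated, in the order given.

Looking at the final sound of each stem: -it when the stem ends in a sibilant (*gazbas*, *nuaz*); -bi when the stem ends in a non-sibilant consonant (*latam*, *loren*, *bov*); -ez when the stem ends in a vowel (*rode*, *oblajmi*).
*wenerfin*: final sound = /n/, a non-sibilant consonant → -bi → *wenerfinbi*.
*rukis* — final sound /s/ (a sibilant) → -it → *rukisit*.
The final sound of *hurbi* is /i/, which is a vowel, so the suffix is -ez, giving *hurbiez*.

wenerfinbi, rukisit, hurbiez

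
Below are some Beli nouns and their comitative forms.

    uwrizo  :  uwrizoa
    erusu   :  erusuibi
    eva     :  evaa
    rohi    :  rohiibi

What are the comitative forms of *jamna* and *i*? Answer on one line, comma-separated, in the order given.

The suffix is conditioned by the last vowel: -ibi when the last vowel of the stem is a high vowel (*erusu*, *rohi*); -a when the last vowel of the stem is a non-high vowel (*uwrizo*, *eva*).
The last vowel of *jamna* is /a/, which is a non-high vowel, so the suffix is -a, giving *jamnaa*.
*i* — last vowel /i/ (a high vowel) → -ibi → *iibi*.

jamnaa, iibi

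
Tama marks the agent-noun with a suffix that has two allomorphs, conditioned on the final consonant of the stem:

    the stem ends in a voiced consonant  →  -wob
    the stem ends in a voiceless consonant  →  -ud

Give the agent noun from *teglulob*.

teglulobwob

*teglulob*: final consonant = /b/, voiced → -wob → *teglulobwob*.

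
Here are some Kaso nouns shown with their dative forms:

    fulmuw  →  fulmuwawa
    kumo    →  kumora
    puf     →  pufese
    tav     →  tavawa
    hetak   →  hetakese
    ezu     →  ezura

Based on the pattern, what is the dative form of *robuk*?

Looking at the final sound of each stem: -ese when the stem ends in a voiceless consonant (*puf*, *hetak*); -awa when the stem ends in a voiced consonant (*fulmuw*, *tav*); -ra when the stem ends in a vowel (*kumo*, *ezu*).
The final sound of *robuk* is /k/, which is a voiceless consonant, so the suffix is -ese, giving *robukese*.

robukese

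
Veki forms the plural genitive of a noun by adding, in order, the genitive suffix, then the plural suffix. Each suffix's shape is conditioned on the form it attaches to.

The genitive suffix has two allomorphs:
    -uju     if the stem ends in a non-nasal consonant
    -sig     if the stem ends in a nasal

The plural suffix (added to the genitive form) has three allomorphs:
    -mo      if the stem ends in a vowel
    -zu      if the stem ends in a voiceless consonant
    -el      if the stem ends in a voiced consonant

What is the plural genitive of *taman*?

tamansigel

*taman*: final consonant = /n/, a nasal → -sig → *tamansig*.
The final sound of the genitive form *tamansig* is /g/, which is a voiced consonant, so the plural suffix is -el, giving *tamansigel*.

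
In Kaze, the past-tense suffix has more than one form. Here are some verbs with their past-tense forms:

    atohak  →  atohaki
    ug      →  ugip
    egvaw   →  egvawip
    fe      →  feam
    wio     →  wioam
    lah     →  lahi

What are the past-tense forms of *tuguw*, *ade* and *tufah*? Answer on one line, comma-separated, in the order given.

tuguwip, adeam, tufahi

The alternation tracks the final sound of the stem — -i when the stem ends in a voiceless consonant (*atohak*, *lah*); -ip when the stem ends in a voiced consonant (*ug*, *egvaw*); -am when the stem ends in a vowel (*fe*, *wio*).
*tuguw*: final sound = /w/, a voiced consonant → -ip → *tuguwip*.
*ade*: final sound = /e/, a vowel → -am → *adeam*.
The final sound of *tufah* is /h/, which is a voiceless consonant, so the suffix is -i, giving *tufahi*.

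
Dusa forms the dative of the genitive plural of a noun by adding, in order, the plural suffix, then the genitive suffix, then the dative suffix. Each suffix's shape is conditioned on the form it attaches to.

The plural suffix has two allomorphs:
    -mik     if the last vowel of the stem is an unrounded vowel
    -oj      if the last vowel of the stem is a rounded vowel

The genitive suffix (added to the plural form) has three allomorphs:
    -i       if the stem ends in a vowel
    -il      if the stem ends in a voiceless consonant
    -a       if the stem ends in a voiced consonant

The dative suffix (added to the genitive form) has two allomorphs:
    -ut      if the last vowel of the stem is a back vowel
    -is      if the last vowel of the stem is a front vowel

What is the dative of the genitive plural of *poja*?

pojamikilis

*poja*: last vowel = /a/, an unrounded vowel → -mik → *pojamik*.
Since the final sound of the plural form *pojamik* is /k/ (a voiceless consonant), it takes -il, giving *pojamikil*.
The genitive form *pojamikil* — last vowel /i/ (a front vowel) → -is → *pojamikilis*.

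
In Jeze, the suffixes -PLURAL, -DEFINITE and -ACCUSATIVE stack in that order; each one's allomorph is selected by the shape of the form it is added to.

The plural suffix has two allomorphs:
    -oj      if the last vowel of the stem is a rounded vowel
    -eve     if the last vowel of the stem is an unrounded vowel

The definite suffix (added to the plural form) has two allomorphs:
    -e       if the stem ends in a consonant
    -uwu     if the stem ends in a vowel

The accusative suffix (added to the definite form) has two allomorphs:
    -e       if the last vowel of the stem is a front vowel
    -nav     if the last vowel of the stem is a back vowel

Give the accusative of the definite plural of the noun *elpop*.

elpopojee

Since the last vowel of *elpop* is /o/ (a rounded vowel), it takes -oj, giving *elpopoj*.
The plural form *elpopoj* — final sound /j/ (a consonant) → -e → *elpopoje*.
The last vowel of the definite form *elpopoje* is /e/, which is a front vowel, so the accusative suffix is -e, giving *elpopojee*.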